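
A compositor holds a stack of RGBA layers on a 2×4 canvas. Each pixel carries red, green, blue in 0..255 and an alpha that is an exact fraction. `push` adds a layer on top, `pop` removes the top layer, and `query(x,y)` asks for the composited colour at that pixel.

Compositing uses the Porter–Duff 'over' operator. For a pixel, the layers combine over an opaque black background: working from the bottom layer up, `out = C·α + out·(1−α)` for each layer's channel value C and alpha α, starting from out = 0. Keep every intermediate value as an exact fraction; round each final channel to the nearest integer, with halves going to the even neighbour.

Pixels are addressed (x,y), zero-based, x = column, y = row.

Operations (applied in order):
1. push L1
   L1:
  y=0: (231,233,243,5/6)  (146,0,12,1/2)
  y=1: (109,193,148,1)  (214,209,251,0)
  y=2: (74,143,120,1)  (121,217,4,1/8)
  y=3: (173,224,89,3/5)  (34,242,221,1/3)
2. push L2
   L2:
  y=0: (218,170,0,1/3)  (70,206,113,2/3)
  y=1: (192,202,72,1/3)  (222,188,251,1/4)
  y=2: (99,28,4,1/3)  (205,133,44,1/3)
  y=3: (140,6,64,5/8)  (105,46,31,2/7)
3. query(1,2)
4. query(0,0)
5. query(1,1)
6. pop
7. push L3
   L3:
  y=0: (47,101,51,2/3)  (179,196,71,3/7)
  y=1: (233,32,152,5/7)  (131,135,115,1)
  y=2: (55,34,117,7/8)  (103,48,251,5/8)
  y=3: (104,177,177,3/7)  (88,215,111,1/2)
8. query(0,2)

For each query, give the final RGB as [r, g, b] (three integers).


at x=1,y=2 over L1,L2:
L1 α=1/8: [121/8, 217/8, 1/2]
L2 α=1/3: [941/12, 749/12, 15]
rounded: [78, 62, 15]

(0,0) stack=L1,L2; from [0,0,0]:
L1 α=5/6: [385/2, 1165/6, 405/2]
L2 α=1/3: [201, 1675/9, 135]
rounded: [201, 186, 135]

(1,1) stack=L1,L2; from [0,0,0]:
L1 α=0: [0, 0, 0]
L2 α=1/4: [111/2, 47, 251/4]
= [56, 47, 63]

query (0,2) [L1,L3] — begin 0,0,0
L1 α=1: [74, 143, 120]
L3 α=7/8: [459/8, 381/8, 939/8]
rounded: [57, 48, 117]


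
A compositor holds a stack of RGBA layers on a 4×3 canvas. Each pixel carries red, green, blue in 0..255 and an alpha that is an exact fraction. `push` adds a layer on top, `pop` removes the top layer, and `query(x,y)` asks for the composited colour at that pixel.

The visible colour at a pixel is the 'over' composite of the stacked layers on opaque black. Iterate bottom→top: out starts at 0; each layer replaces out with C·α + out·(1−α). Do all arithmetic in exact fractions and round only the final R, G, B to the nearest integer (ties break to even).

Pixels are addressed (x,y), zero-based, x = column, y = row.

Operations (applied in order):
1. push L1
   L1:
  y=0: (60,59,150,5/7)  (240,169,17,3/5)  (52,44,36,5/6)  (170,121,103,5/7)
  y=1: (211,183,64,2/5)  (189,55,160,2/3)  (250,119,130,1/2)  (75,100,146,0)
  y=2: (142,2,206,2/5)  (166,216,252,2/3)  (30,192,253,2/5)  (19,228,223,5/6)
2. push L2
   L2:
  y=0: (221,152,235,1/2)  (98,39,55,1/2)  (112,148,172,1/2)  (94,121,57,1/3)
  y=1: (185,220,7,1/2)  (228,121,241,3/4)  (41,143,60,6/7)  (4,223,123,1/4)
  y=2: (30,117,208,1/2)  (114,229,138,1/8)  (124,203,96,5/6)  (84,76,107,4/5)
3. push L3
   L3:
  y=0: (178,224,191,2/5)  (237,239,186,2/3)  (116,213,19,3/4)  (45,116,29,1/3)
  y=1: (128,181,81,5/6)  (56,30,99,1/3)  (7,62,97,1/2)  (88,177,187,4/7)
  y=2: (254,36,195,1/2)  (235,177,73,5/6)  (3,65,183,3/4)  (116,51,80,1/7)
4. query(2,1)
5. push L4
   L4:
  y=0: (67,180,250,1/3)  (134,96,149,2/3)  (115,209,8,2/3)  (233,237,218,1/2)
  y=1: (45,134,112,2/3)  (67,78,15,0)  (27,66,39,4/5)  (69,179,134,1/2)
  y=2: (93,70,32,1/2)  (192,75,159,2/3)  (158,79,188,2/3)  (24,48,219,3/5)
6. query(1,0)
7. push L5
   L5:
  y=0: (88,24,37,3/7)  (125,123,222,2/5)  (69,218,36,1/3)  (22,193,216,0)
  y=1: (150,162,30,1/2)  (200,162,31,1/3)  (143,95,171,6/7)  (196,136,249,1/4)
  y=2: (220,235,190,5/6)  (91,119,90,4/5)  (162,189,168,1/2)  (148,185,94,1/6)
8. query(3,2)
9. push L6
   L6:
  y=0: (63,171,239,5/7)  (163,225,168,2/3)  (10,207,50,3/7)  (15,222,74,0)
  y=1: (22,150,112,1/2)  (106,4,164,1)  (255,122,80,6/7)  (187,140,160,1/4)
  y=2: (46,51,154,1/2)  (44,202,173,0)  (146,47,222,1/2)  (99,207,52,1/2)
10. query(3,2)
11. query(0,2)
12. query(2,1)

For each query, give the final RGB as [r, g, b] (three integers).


at x=2,y=1 over L1,L2,L3:
+L1 (α=1/2) → [125, 119/2, 65]
+L2 (α=6/7) → [53, 1835/14, 425/7]
+L3 (α=1/2) → [30, 2703/28, 552/7]
→ [30, 97, 79]

(1,0) stack=L1,L2,L3,L4; from [0,0,0]:
after L1 α=3/5: [144, 507/5, 51/5]
after L2 α=1/2: [121, 351/5, 163/5]
after L3 α=2/3: [595/3, 2741/15, 2023/15]
after L4 α=2/3: [1399/9, 5621/45, 6493/45]
= [155, 125, 144]

at x=3,y=2 over L1,L2,L3,L4,L5:
+L1 (α=5/6) → [95/6, 190, 1115/6]
+L2 (α=4/5) → [2111/30, 494/5, 3683/30]
+L3 (α=1/7) → [2691/35, 3219/35, 4083/35]
+L4 (α=3/5) → [7902/175, 11478/175, 31161/175]
+L5 (α=1/6) → [6541/105, 17953/210, 34451/210]
→ [62, 85, 164]

(3,2) stack=L1,L2,L3,L4,L5,L6; from [0,0,0]:
after L1 α=5/6: [95/6, 190, 1115/6]
after L2 α=4/5: [2111/30, 494/5, 3683/30]
after L3 α=1/7: [2691/35, 3219/35, 4083/35]
after L4 α=3/5: [7902/175, 11478/175, 31161/175]
after L5 α=1/6: [6541/105, 17953/210, 34451/210]
after L6 α=1/2: [8468/105, 61423/420, 45371/420]
→ [81, 146, 108]

(0,2) stack=L1,L2,L3,L4,L5,L6; from [0,0,0]:
L1 α=2/5: [284/5, 4/5, 412/5]
L2 α=1/2: [217/5, 589/10, 726/5]
L3 α=1/2: [1487/10, 949/20, 1701/10]
L4 α=1/2: [2417/20, 2349/40, 2021/20]
L5 α=5/6: [8139/40, 49349/240, 7007/40]
L6 α=1/2: [9979/80, 61589/480, 13167/80]
→ [125, 128, 165]

(2,1) stack=L1,L2,L3,L4,L5,L6; from [0,0,0]:
after L1 α=1/2: [125, 119/2, 65]
after L2 α=6/7: [53, 1835/14, 425/7]
after L3 α=1/2: [30, 2703/28, 552/7]
after L4 α=4/5: [138/5, 2019/28, 1644/35]
after L5 α=6/7: [4428/35, 17979/196, 37554/245]
after L6 α=6/7: [57978/245, 161451/1372, 155154/1715]
rounded: [237, 118, 90]


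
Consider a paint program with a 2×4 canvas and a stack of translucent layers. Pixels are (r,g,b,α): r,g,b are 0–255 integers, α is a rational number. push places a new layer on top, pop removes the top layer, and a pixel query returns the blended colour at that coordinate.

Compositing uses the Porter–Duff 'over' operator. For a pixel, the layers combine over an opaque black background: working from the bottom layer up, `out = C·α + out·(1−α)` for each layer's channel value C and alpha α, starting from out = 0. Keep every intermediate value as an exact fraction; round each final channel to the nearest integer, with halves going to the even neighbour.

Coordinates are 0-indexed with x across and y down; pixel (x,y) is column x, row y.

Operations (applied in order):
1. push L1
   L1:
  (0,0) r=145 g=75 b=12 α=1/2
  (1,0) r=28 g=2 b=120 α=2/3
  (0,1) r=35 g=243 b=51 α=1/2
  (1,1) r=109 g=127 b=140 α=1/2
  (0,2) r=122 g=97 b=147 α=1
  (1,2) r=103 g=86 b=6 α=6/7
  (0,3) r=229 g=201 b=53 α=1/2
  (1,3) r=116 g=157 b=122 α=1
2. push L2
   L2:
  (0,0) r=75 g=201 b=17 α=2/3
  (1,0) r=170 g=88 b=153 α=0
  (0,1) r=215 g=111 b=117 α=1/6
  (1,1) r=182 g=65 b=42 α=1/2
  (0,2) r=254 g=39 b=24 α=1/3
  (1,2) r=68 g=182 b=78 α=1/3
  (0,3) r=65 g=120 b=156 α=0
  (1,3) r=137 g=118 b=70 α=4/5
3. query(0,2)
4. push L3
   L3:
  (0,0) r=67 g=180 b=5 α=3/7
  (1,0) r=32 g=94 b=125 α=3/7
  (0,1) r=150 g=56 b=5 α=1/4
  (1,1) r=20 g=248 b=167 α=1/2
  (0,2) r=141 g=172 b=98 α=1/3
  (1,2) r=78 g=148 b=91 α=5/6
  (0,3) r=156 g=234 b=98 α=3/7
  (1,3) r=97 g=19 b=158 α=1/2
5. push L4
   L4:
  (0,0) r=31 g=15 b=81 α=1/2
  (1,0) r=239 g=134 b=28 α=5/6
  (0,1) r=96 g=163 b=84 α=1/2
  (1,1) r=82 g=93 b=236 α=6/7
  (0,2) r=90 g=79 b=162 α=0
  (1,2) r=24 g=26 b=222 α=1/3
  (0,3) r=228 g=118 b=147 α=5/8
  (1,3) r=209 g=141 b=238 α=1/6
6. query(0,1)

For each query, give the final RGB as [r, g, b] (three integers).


(0,2) stack=L1,L2; from [0,0,0]:
+L1 (α=1) → [122, 97, 147]
+L2 (α=1/3) → [166, 233/3, 106]
= [166, 78, 106]

at x=0,y=1 over L1,L2,L3,L4:
L1 α=1/2: [35/2, 243/2, 51/2]
L2 α=1/6: [605/12, 479/4, 163/4]
L3 α=1/4: [1205/16, 1661/16, 509/16]
L4 α=1/2: [2741/32, 4269/32, 1853/32]
= [86, 133, 58]


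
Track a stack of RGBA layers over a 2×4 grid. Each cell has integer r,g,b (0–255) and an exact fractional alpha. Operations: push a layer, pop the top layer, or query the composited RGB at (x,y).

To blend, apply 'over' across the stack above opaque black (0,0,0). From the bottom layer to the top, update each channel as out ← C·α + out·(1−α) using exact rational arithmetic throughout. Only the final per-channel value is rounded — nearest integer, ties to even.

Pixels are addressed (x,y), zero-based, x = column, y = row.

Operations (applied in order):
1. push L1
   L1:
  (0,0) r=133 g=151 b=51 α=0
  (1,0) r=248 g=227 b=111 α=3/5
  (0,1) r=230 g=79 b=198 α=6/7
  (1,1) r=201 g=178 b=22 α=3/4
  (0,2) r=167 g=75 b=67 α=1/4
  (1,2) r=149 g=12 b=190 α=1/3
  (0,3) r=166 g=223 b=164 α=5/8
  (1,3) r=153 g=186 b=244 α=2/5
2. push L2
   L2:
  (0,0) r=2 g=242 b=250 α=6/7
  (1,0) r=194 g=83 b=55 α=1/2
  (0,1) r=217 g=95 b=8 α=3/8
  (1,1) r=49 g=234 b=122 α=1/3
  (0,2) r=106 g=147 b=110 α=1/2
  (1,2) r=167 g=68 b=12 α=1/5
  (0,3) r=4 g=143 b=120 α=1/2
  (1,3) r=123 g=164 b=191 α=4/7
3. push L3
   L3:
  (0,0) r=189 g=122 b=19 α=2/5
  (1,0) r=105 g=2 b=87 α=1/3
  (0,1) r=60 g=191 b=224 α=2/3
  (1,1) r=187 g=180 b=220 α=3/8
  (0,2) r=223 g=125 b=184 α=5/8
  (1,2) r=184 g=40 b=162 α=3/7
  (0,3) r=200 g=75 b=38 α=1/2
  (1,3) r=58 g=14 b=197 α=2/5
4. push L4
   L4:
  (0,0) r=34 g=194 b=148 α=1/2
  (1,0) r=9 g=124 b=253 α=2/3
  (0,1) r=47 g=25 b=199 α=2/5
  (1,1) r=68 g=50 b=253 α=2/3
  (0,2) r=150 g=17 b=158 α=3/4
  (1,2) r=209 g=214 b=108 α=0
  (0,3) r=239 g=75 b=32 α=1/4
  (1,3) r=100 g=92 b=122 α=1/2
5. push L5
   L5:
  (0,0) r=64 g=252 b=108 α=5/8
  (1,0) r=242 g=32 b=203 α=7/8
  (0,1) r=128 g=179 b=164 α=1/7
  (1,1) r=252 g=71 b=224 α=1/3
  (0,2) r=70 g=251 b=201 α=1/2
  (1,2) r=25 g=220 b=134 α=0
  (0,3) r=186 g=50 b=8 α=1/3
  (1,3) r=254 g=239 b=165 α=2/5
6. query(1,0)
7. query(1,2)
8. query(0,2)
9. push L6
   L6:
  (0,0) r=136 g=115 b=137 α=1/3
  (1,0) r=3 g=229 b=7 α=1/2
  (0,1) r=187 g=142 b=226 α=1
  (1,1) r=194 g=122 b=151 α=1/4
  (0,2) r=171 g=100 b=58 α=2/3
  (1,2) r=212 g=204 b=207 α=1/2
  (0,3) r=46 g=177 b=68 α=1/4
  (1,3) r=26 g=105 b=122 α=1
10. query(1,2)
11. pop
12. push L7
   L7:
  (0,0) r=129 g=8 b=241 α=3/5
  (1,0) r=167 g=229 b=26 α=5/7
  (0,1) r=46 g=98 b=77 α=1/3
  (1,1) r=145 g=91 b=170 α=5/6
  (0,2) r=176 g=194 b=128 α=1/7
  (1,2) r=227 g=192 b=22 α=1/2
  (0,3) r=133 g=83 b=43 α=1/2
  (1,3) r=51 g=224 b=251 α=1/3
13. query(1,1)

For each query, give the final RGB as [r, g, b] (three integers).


query (1,0) [L1,L2,L3,L4,L5] — begin 0,0,0
after L1 α=3/5: [744/5, 681/5, 333/5]
after L2 α=1/2: [857/5, 548/5, 304/5]
after L3 α=1/3: [2239/15, 1106/15, 1043/15]
after L4 α=2/3: [2509/45, 4826/45, 8633/45]
after L5 α=7/8: [78739/360, 7453/180, 36289/180]
= [219, 41, 202]

(1,2) stack=L1,L2,L3,L4,L5; from [0,0,0]:
after L1 α=1/3: [149/3, 4, 190/3]
after L2 α=1/5: [1097/15, 84/5, 796/15]
after L3 α=3/7: [12668/105, 936/35, 10474/105]
after L4 α=0: [12668/105, 936/35, 10474/105]
after L5 α=0: [12668/105, 936/35, 10474/105]
→ [121, 27, 100]

at x=0,y=2 over L1,L2,L3,L4,L5:
+L1 (α=1/4) → [167/4, 75/4, 67/4]
+L2 (α=1/2) → [591/8, 663/8, 507/8]
+L3 (α=5/8) → [10693/64, 6989/64, 8881/64]
+L4 (α=3/4) → [39493/256, 10253/256, 39217/256]
+L5 (α=1/2) → [57413/512, 74509/512, 90673/512]
→ [112, 146, 177]

at x=1,y=2 over L1,L2,L3,L4,L5,L6:
+L1 (α=1/3) → [149/3, 4, 190/3]
+L2 (α=1/5) → [1097/15, 84/5, 796/15]
+L3 (α=3/7) → [12668/105, 936/35, 10474/105]
+L4 (α=0) → [12668/105, 936/35, 10474/105]
+L5 (α=0) → [12668/105, 936/35, 10474/105]
+L6 (α=1/2) → [17464/105, 4038/35, 32209/210]
= [166, 115, 153]

at x=1,y=1 over L1,L2,L3,L4,L5,L7:
after L1 α=3/4: [603/4, 267/2, 33/2]
after L2 α=1/3: [701/6, 167, 155/3]
after L3 α=3/8: [6871/48, 1375/8, 2755/24]
after L4 α=2/3: [13399/144, 725/8, 14899/72]
after L5 α=1/3: [31543/216, 1009/12, 22963/108]
after L7 α=5/6: [188143/1296, 6469/72, 114763/648]
→ [145, 90, 177]


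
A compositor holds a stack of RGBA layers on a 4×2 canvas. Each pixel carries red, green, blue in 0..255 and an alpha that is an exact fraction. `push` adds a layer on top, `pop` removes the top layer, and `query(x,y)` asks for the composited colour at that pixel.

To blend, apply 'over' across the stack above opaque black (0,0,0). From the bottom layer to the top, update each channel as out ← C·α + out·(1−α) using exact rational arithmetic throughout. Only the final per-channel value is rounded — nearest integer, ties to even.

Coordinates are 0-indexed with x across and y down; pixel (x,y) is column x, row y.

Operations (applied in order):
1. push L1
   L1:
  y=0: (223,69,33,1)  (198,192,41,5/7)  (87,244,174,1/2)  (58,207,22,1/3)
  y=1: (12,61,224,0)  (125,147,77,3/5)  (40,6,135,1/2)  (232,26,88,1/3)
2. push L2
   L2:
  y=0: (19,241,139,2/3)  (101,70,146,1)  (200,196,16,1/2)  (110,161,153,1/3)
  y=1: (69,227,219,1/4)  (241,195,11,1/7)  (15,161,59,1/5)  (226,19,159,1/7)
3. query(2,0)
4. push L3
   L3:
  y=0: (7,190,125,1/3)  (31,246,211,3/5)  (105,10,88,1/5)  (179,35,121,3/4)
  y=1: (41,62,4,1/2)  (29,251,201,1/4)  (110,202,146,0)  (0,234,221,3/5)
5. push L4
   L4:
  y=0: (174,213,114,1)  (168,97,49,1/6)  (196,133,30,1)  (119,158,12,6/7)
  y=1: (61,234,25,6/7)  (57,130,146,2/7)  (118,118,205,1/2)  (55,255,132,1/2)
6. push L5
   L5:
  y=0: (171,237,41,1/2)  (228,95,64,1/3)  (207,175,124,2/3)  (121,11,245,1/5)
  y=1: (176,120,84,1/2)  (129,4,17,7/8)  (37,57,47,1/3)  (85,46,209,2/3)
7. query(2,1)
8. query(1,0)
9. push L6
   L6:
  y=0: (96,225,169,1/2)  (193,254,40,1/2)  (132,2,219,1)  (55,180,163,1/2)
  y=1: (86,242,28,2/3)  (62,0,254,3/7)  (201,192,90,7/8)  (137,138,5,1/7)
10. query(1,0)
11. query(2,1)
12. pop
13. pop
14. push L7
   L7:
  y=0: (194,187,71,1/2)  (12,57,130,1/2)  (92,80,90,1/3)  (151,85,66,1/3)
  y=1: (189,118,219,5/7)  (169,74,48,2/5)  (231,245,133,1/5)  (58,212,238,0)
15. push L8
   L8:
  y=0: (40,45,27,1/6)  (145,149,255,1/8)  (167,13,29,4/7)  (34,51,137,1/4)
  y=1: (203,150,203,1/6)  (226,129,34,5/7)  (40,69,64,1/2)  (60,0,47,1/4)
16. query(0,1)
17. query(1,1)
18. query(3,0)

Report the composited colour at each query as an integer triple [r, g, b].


query (2,0) [L1,L2] — begin 0,0,0
+L1 (α=1/2) → [87/2, 122, 87]
+L2 (α=1/2) → [487/4, 159, 103/2]
rounded: [122, 159, 52]

query (2,1) [L1,L2,L3,L4,L5] — begin 0,0,0
after L1 α=1/2: [20, 3, 135/2]
after L2 α=1/5: [19, 173/5, 329/5]
after L3 α=0: [19, 173/5, 329/5]
after L4 α=1/2: [137/2, 763/10, 677/5]
after L5 α=1/3: [58, 1048/15, 1589/15]
→ [58, 70, 106]

at x=1,y=0 over L1,L2,L3,L4,L5:
L1 α=5/7: [990/7, 960/7, 205/7]
L2 α=1: [101, 70, 146]
L3 α=3/5: [59, 878/5, 185]
L4 α=1/6: [463/6, 325/2, 487/3]
L5 α=1/3: [1147/9, 140, 1166/9]
= [127, 140, 130]

query (1,0) [L1,L2,L3,L4,L5,L6] — begin 0,0,0
+L1 (α=5/7) → [990/7, 960/7, 205/7]
+L2 (α=1) → [101, 70, 146]
+L3 (α=3/5) → [59, 878/5, 185]
+L4 (α=1/6) → [463/6, 325/2, 487/3]
+L5 (α=1/3) → [1147/9, 140, 1166/9]
+L6 (α=1/2) → [1442/9, 197, 763/9]
→ [160, 197, 85]

at x=2,y=1 over L1,L2,L3,L4,L5,L6:
after L1 α=1/2: [20, 3, 135/2]
after L2 α=1/5: [19, 173/5, 329/5]
after L3 α=0: [19, 173/5, 329/5]
after L4 α=1/2: [137/2, 763/10, 677/5]
after L5 α=1/3: [58, 1048/15, 1589/15]
after L6 α=7/8: [1465/8, 2651/15, 11039/120]
= [183, 177, 92]

(0,1) stack=L1,L2,L3,L4,L7,L8; from [0,0,0]:
+L1 (α=0) → [0, 0, 0]
+L2 (α=1/4) → [69/4, 227/4, 219/4]
+L3 (α=1/2) → [233/8, 475/8, 235/8]
+L4 (α=6/7) → [3161/56, 11707/56, 205/8]
+L7 (α=5/7) → [29621/196, 28227/196, 655/4]
+L8 (α=1/6) → [62631/392, 56845/392, 4087/24]
→ [160, 145, 170]

query (1,1) [L1,L2,L3,L4,L7,L8] — begin 0,0,0
L1 α=3/5: [75, 441/5, 231/5]
L2 α=1/7: [691/7, 3621/35, 1441/35]
L3 α=1/4: [569/7, 4912/35, 5679/70]
L4 α=2/7: [3643/49, 6732/49, 9767/98]
L7 α=2/5: [27491/245, 27448/245, 38709/490]
L8 α=5/7: [331832/1715, 212921/1715, 80359/1715]
= [193, 124, 47]

query (3,0) [L1,L2,L3,L4,L7,L8] — begin 0,0,0
after L1 α=1/3: [58/3, 69, 22/3]
after L2 α=1/3: [446/9, 299/3, 503/9]
after L3 α=3/4: [5279/36, 307/6, 1885/18]
after L4 α=6/7: [30983/252, 5995/42, 3181/126]
after L7 α=1/3: [50009/378, 7780/63, 7339/189]
after L8 α=1/4: [54293/504, 8851/84, 7985/126]
= [108, 105, 63]


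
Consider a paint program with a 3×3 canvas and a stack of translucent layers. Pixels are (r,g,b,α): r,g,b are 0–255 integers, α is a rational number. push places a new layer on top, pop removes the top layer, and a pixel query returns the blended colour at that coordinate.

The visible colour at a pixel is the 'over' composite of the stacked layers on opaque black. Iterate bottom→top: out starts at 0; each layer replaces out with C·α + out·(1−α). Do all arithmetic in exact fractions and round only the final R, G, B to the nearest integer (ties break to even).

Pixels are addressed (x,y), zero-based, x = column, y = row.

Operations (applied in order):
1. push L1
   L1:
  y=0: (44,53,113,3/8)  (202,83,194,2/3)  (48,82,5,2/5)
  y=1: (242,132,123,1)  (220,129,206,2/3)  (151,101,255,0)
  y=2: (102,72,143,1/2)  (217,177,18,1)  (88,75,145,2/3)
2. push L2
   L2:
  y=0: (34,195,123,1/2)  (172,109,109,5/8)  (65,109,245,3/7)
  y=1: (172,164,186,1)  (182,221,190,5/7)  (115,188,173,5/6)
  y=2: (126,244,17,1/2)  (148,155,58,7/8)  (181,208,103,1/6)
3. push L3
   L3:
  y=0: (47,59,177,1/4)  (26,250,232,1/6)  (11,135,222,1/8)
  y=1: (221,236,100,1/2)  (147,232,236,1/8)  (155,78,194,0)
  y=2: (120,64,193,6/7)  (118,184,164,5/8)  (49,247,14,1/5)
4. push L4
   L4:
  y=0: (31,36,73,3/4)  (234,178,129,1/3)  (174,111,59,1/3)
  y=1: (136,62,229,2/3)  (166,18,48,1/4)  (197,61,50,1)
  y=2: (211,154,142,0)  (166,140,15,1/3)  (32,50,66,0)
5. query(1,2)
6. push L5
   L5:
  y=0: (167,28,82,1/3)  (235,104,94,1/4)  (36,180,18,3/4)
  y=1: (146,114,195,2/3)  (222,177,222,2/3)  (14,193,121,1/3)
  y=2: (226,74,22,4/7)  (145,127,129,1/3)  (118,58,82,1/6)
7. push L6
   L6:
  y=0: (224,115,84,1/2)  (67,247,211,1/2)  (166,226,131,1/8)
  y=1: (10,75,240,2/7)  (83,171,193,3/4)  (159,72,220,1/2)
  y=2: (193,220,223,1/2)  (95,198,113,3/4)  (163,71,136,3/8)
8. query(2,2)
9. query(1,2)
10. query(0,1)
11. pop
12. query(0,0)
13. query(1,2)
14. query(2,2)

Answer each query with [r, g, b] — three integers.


query (1,2) [L1,L2,L3,L4] — begin 0,0,0
after L1 α=1: [217, 177, 18]
after L2 α=7/8: [1253/8, 631/4, 53]
after L3 α=5/8: [8479/64, 5573/32, 979/8]
after L4 α=1/3: [4597/32, 7813/48, 1039/12]
rounded: [144, 163, 87]

at x=2,y=2 over L1,L2,L3,L4,L5,L6:
L1 α=2/3: [176/3, 50, 290/3]
L2 α=1/6: [1423/18, 229/3, 1759/18]
L3 α=1/5: [3287/45, 1657/15, 3644/45]
L4 α=0: [3287/45, 1657/15, 3644/45]
L5 α=1/6: [4349/54, 1831/18, 2191/27]
L6 α=3/8: [48151/432, 12989/144, 21971/216]
→ [111, 90, 102]

(1,2) stack=L1,L2,L3,L4,L5,L6; from [0,0,0]:
after L1 α=1: [217, 177, 18]
after L2 α=7/8: [1253/8, 631/4, 53]
after L3 α=5/8: [8479/64, 5573/32, 979/8]
after L4 α=1/3: [4597/32, 7813/48, 1039/12]
after L5 α=1/3: [6917/48, 10861/72, 1813/18]
after L6 α=3/4: [20597/192, 53629/288, 7915/72]
rounded: [107, 186, 110]

query (0,1) [L1,L2,L3,L4,L5,L6] — begin 0,0,0
+L1 (α=1) → [242, 132, 123]
+L2 (α=1) → [172, 164, 186]
+L3 (α=1/2) → [393/2, 200, 143]
+L4 (α=2/3) → [937/6, 108, 601/3]
+L5 (α=2/3) → [2689/18, 112, 1771/9]
+L6 (α=2/7) → [13805/126, 710/7, 13175/63]
rounded: [110, 101, 209]

at x=0,y=0 over L1,L2,L3,L4,L5:
L1 α=3/8: [33/2, 159/8, 339/8]
L2 α=1/2: [101/4, 1719/16, 1323/16]
L3 α=1/4: [491/16, 6101/64, 6801/64]
L4 α=3/4: [1979/64, 13013/256, 20817/256]
L5 α=1/3: [2441/32, 16597/384, 31313/384]
= [76, 43, 82]

query (1,2) [L1,L2,L3,L4,L5] — begin 0,0,0
L1 α=1: [217, 177, 18]
L2 α=7/8: [1253/8, 631/4, 53]
L3 α=5/8: [8479/64, 5573/32, 979/8]
L4 α=1/3: [4597/32, 7813/48, 1039/12]
L5 α=1/3: [6917/48, 10861/72, 1813/18]
= [144, 151, 101]

query (2,2) [L1,L2,L3,L4,L5] — begin 0,0,0
after L1 α=2/3: [176/3, 50, 290/3]
after L2 α=1/6: [1423/18, 229/3, 1759/18]
after L3 α=1/5: [3287/45, 1657/15, 3644/45]
after L4 α=0: [3287/45, 1657/15, 3644/45]
after L5 α=1/6: [4349/54, 1831/18, 2191/27]
rounded: [81, 102, 81]


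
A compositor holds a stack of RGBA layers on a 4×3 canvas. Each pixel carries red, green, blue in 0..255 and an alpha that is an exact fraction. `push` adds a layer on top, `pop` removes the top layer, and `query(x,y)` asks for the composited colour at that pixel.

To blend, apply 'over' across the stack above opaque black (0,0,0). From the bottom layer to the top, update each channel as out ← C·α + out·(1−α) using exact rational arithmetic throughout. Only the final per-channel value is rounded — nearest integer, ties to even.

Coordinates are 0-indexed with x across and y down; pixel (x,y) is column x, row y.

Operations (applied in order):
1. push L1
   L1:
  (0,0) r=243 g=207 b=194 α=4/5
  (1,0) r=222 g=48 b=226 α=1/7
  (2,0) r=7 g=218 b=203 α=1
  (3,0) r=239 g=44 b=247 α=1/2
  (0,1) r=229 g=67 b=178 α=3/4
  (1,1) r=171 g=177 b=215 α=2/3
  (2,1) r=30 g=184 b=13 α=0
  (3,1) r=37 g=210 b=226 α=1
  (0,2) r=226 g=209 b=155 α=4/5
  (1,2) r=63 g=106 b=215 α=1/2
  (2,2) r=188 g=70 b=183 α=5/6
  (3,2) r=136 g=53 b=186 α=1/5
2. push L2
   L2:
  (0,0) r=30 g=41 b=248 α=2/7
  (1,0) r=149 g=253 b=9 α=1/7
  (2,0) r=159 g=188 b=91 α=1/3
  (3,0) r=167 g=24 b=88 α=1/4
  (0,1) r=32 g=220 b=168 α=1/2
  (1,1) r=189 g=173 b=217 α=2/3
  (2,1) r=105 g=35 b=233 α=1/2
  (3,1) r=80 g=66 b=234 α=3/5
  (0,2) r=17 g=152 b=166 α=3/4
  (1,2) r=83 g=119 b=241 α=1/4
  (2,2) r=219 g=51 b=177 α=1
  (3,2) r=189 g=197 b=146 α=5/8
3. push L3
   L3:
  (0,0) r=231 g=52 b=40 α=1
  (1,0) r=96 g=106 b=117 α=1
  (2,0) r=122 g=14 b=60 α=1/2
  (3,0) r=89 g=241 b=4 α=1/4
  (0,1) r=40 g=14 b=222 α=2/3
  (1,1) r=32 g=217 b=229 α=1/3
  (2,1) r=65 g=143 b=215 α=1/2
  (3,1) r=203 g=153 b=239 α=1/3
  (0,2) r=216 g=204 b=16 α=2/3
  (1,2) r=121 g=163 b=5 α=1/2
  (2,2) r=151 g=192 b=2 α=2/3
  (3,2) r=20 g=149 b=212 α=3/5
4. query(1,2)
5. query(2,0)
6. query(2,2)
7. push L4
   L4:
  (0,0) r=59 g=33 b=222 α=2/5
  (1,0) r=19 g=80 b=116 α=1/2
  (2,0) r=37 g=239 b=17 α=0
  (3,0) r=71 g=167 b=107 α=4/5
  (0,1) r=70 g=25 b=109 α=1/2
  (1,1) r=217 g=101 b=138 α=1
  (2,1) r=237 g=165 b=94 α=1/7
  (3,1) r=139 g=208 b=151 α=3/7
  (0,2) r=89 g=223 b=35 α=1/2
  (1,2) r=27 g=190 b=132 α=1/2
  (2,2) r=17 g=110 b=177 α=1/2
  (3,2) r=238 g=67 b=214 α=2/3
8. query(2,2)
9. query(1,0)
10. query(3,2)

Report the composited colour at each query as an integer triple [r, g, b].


query (1,2) [L1,L2,L3] — begin 0,0,0
L1 α=1/2: [63/2, 53, 215/2]
L2 α=1/4: [355/8, 139/2, 1127/8]
L3 α=1/2: [1323/16, 465/4, 1167/16]
→ [83, 116, 73]

query (2,0) [L1,L2,L3] — begin 0,0,0
L1 α=1: [7, 218, 203]
L2 α=1/3: [173/3, 208, 497/3]
L3 α=1/2: [539/6, 111, 677/6]
= [90, 111, 113]

at x=2,y=2 over L1,L2,L3:
+L1 (α=5/6) → [470/3, 175/3, 305/2]
+L2 (α=1) → [219, 51, 177]
+L3 (α=2/3) → [521/3, 145, 181/3]
rounded: [174, 145, 60]

(2,2) stack=L1,L2,L3,L4; from [0,0,0]:
after L1 α=5/6: [470/3, 175/3, 305/2]
after L2 α=1: [219, 51, 177]
after L3 α=2/3: [521/3, 145, 181/3]
after L4 α=1/2: [286/3, 255/2, 356/3]
→ [95, 128, 119]

query (1,0) [L1,L2,L3,L4] — begin 0,0,0
after L1 α=1/7: [222/7, 48/7, 226/7]
after L2 α=1/7: [2375/49, 2059/49, 1419/49]
after L3 α=1: [96, 106, 117]
after L4 α=1/2: [115/2, 93, 233/2]
= [58, 93, 116]

at x=3,y=2 over L1,L2,L3,L4:
L1 α=1/5: [136/5, 53/5, 186/5]
L2 α=5/8: [5133/40, 1271/10, 526/5]
L3 α=3/5: [6333/100, 3506/25, 4232/25]
L4 α=2/3: [53933/300, 6856/75, 14932/75]
rounded: [180, 91, 199]


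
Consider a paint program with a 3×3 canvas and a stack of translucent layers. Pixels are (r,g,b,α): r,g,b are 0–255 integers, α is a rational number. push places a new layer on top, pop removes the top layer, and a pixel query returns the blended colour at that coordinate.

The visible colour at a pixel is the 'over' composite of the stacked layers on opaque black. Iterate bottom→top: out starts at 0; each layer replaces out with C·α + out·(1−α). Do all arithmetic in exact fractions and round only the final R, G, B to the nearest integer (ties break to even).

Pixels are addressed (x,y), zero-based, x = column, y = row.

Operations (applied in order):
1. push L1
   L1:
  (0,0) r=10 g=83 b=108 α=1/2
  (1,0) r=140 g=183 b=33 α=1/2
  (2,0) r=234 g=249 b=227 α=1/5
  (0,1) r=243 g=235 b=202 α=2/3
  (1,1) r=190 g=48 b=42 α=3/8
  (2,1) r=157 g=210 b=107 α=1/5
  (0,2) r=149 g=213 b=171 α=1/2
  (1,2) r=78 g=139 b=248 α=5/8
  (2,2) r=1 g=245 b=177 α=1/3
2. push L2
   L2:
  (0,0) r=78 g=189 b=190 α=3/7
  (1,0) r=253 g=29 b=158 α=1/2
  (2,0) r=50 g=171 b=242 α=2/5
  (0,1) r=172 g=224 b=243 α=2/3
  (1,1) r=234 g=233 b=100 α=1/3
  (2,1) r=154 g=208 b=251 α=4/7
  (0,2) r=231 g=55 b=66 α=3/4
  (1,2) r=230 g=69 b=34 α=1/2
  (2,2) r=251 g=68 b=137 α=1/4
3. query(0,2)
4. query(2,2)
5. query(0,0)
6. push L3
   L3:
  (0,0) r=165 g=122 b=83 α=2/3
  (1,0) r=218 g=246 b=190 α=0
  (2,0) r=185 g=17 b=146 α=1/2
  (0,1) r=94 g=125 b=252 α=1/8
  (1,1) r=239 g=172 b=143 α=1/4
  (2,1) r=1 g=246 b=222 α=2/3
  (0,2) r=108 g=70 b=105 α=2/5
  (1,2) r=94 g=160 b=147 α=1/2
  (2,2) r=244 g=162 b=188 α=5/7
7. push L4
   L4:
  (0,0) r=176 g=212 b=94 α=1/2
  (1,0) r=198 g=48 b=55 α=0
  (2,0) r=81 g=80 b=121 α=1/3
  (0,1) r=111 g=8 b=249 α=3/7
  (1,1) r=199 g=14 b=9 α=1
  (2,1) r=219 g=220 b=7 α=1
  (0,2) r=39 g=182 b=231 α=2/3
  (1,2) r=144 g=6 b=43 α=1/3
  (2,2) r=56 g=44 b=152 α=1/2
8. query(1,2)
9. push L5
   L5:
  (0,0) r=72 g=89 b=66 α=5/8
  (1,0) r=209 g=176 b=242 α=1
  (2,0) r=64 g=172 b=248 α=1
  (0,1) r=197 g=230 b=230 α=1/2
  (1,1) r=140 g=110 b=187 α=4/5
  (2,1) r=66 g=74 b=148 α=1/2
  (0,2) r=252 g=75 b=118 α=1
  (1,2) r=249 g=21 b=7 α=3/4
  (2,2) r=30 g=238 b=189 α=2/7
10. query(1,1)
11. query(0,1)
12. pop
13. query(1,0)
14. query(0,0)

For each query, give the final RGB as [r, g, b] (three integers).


query (0,2) [L1,L2] — begin 0,0,0
after L1 α=1/2: [149/2, 213/2, 171/2]
after L2 α=3/4: [1535/8, 543/8, 567/8]
= [192, 68, 71]

query (2,2) [L1,L2] — begin 0,0,0
after L1 α=1/3: [1/3, 245/3, 59]
after L2 α=1/4: [63, 313/4, 157/2]
→ [63, 78, 78]

(0,0) stack=L1,L2; from [0,0,0]:
+L1 (α=1/2) → [5, 83/2, 54]
+L2 (α=3/7) → [254/7, 733/7, 786/7]
→ [36, 105, 112]

(1,2) stack=L1,L2,L3,L4; from [0,0,0]:
+L1 (α=5/8) → [195/4, 695/8, 155]
+L2 (α=1/2) → [1115/8, 1247/16, 189/2]
+L3 (α=1/2) → [1867/16, 3807/32, 483/4]
+L4 (α=1/3) → [3019/24, 1301/16, 569/6]
= [126, 81, 95]

at x=1,y=1 over L1,L2,L3,L4,L5:
+L1 (α=3/8) → [285/4, 18, 63/4]
+L2 (α=1/3) → [251/2, 269/3, 263/6]
+L3 (α=1/4) → [1231/8, 441/4, 549/8]
+L4 (α=1) → [199, 14, 9]
+L5 (α=4/5) → [759/5, 454/5, 757/5]
→ [152, 91, 151]

query (0,1) [L1,L2,L3,L4,L5] — begin 0,0,0
+L1 (α=2/3) → [162, 470/3, 404/3]
+L2 (α=2/3) → [506/3, 1814/9, 1862/9]
+L3 (α=1/8) → [478/3, 13823/72, 7651/36]
+L4 (α=3/7) → [2911/21, 14255/126, 14374/63]
+L5 (α=1/2) → [3524/21, 43235/252, 14432/63]
→ [168, 172, 229]

at x=1,y=0 over L1,L2,L3,L4:
after L1 α=1/2: [70, 183/2, 33/2]
after L2 α=1/2: [323/2, 241/4, 349/4]
after L3 α=0: [323/2, 241/4, 349/4]
after L4 α=0: [323/2, 241/4, 349/4]
→ [162, 60, 87]

query (0,0) [L1,L2,L3,L4] — begin 0,0,0
+L1 (α=1/2) → [5, 83/2, 54]
+L2 (α=3/7) → [254/7, 733/7, 786/7]
+L3 (α=2/3) → [2564/21, 2441/21, 1948/21]
+L4 (α=1/2) → [3130/21, 6893/42, 1961/21]
= [149, 164, 93]


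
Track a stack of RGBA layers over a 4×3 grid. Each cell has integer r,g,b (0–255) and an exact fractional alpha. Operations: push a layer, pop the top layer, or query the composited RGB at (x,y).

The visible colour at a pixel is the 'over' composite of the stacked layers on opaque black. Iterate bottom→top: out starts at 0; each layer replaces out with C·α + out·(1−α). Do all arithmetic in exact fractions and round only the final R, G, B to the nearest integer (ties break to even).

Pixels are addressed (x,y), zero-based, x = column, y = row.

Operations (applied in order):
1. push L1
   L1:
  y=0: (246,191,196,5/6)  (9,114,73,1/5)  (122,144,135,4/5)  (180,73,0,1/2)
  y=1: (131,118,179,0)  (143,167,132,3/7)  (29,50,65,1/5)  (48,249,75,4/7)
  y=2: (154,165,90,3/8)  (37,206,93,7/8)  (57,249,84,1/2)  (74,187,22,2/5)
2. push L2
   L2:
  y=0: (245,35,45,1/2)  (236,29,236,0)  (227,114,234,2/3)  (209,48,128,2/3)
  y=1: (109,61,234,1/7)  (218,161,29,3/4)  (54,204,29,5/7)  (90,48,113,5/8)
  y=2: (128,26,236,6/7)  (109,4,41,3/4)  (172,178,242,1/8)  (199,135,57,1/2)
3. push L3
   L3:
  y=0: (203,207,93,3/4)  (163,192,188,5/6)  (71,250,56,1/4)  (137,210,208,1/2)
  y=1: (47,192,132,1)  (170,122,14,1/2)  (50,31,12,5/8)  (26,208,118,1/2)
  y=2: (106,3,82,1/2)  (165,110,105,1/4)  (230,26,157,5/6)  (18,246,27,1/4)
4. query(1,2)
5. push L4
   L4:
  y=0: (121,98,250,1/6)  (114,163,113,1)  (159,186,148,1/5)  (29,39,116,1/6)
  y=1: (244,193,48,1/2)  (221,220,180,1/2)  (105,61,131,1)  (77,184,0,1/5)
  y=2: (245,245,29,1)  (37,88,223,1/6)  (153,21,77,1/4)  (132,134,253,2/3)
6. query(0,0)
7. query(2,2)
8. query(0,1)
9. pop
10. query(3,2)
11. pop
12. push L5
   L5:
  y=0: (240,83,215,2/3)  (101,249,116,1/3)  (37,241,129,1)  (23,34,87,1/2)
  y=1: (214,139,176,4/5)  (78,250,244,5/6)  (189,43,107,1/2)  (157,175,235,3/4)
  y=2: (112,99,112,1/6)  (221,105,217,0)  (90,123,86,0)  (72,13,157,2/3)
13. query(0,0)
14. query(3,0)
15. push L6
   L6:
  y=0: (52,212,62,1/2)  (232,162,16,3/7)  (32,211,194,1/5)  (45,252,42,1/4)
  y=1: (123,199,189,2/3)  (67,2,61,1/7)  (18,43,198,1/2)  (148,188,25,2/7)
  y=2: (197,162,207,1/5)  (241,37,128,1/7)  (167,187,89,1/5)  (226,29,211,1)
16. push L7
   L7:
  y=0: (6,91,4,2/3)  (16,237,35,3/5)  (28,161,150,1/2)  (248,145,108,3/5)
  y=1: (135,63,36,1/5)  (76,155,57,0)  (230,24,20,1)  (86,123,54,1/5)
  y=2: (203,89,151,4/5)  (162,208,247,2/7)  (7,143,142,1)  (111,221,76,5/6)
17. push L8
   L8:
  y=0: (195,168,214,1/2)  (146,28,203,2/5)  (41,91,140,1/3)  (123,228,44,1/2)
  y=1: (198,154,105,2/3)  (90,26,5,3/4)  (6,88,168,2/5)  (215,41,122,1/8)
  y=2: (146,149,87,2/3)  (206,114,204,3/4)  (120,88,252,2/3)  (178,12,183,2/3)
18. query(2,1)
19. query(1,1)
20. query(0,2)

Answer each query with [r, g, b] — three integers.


query (1,2) [L1,L2,L3] — begin 0,0,0
after L1 α=7/8: [259/8, 721/4, 651/8]
after L2 α=3/4: [2875/32, 769/16, 1635/32]
after L3 α=1/4: [13905/128, 4067/64, 8265/128]
rounded: [109, 64, 65]

(0,0) stack=L1,L2,L3,L4; from [0,0,0]:
L1 α=5/6: [205, 955/6, 490/3]
L2 α=1/2: [225, 1165/12, 625/6]
L3 α=3/4: [417/2, 8617/48, 2299/24]
L4 α=1/6: [2327/12, 47789/288, 17495/144]
rounded: [194, 166, 121]

(2,2) stack=L1,L2,L3,L4; from [0,0,0]:
+L1 (α=1/2) → [57/2, 249/2, 42]
+L2 (α=1/8) → [743/16, 2099/16, 67]
+L3 (α=5/6) → [6381/32, 1393/32, 142]
+L4 (α=1/4) → [24039/128, 4851/128, 503/4]
→ [188, 38, 126]

query (0,1) [L1,L2,L3,L4] — begin 0,0,0
after L1 α=0: [0, 0, 0]
after L2 α=1/7: [109/7, 61/7, 234/7]
after L3 α=1: [47, 192, 132]
after L4 α=1/2: [291/2, 385/2, 90]
→ [146, 192, 90]

(3,2) stack=L1,L2,L3; from [0,0,0]:
after L1 α=2/5: [148/5, 374/5, 44/5]
after L2 α=1/2: [1143/10, 1049/10, 329/10]
after L3 α=1/4: [3609/40, 5607/40, 1257/40]
rounded: [90, 140, 31]

query (0,0) [L1,L2,L5] — begin 0,0,0
L1 α=5/6: [205, 955/6, 490/3]
L2 α=1/2: [225, 1165/12, 625/6]
L5 α=2/3: [235, 3157/36, 3205/18]
→ [235, 88, 178]

query (3,0) [L1,L2,L5] — begin 0,0,0
L1 α=1/2: [90, 73/2, 0]
L2 α=2/3: [508/3, 265/6, 256/3]
L5 α=1/2: [577/6, 469/12, 517/6]
rounded: [96, 39, 86]

(2,1) stack=L1,L2,L5,L6,L7,L8; from [0,0,0]:
+L1 (α=1/5) → [29/5, 10, 13]
+L2 (α=5/7) → [1408/35, 1040/7, 171/7]
+L5 (α=1/2) → [8023/70, 1341/14, 460/7]
+L6 (α=1/2) → [9283/140, 1943/28, 923/7]
+L7 (α=1) → [230, 24, 20]
+L8 (α=2/5) → [702/5, 248/5, 396/5]
→ [140, 50, 79]

(1,1) stack=L1,L2,L5,L6,L7,L8; from [0,0,0]:
after L1 α=3/7: [429/7, 501/7, 396/7]
after L2 α=3/4: [5007/28, 1941/14, 1005/28]
after L5 α=5/6: [5309/56, 19441/84, 35165/168]
after L6 α=1/7: [17803/196, 19469/98, 36873/196]
after L7 α=0: [17803/196, 19469/98, 36873/196]
after L8 α=3/4: [70723/784, 27113/392, 39813/784]
= [90, 69, 51]

(0,2) stack=L1,L2,L5,L6,L7,L8; from [0,0,0]:
+L1 (α=3/8) → [231/4, 495/8, 135/4]
+L2 (α=6/7) → [3303/28, 249/8, 5799/28]
+L5 (α=1/6) → [19651/168, 679/16, 32131/168]
+L6 (α=1/5) → [5585/42, 1327/20, 8165/42]
+L7 (α=4/5) → [39689/210, 8447/100, 33533/210]
+L8 (α=2/3) → [101009/630, 12749/100, 70073/630]
→ [160, 127, 111]


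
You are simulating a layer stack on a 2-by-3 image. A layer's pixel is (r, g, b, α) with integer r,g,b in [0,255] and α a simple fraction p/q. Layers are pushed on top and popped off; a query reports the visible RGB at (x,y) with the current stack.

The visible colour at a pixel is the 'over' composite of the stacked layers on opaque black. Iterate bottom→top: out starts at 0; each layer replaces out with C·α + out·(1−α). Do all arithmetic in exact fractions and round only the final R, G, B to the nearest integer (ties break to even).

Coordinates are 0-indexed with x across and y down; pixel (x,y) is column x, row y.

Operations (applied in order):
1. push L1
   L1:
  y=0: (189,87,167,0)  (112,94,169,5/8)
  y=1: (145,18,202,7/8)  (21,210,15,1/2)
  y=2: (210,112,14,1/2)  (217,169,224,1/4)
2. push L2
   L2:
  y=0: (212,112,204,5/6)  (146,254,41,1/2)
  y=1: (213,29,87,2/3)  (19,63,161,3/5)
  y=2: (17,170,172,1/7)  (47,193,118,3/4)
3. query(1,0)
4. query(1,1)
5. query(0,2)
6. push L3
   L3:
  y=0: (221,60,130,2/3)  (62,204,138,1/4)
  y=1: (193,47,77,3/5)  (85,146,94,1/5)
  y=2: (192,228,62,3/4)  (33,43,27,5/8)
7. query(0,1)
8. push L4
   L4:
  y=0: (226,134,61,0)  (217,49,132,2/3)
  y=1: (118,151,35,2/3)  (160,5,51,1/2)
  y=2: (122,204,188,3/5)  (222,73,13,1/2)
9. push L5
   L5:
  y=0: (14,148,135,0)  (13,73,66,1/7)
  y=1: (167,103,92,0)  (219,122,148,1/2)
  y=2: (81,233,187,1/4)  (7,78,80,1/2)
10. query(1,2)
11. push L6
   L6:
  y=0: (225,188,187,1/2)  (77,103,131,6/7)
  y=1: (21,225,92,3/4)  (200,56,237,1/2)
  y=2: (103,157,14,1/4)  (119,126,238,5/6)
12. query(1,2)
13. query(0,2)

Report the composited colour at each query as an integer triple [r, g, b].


query (1,0) [L1,L2] — begin 0,0,0
after L1 α=5/8: [70, 235/4, 845/8]
after L2 α=1/2: [108, 1251/8, 1173/16]
rounded: [108, 156, 73]

(1,1) stack=L1,L2; from [0,0,0]:
after L1 α=1/2: [21/2, 105, 15/2]
after L2 α=3/5: [78/5, 399/5, 498/5]
= [16, 80, 100]

at x=0,y=2 over L1,L2:
after L1 α=1/2: [105, 56, 7]
after L2 α=1/7: [647/7, 506/7, 214/7]
rounded: [92, 72, 31]

at x=0,y=1 over L1,L2,L3:
+L1 (α=7/8) → [1015/8, 63/4, 707/4]
+L2 (α=2/3) → [4423/24, 295/12, 1403/12]
+L3 (α=3/5) → [11371/60, 1141/30, 2789/30]
rounded: [190, 38, 93]

at x=1,y=2 over L1,L2,L3,L4,L5:
+L1 (α=1/4) → [217/4, 169/4, 56]
+L2 (α=3/4) → [781/16, 2485/16, 205/2]
+L3 (α=5/8) → [4983/128, 10895/128, 885/16]
+L4 (α=1/2) → [33399/256, 20239/256, 1093/32]
+L5 (α=1/2) → [35191/512, 40207/512, 3653/64]
→ [69, 79, 57]

query (1,2) [L1,L2,L3,L4,L5,L6] — begin 0,0,0
L1 α=1/4: [217/4, 169/4, 56]
L2 α=3/4: [781/16, 2485/16, 205/2]
L3 α=5/8: [4983/128, 10895/128, 885/16]
L4 α=1/2: [33399/256, 20239/256, 1093/32]
L5 α=1/2: [35191/512, 40207/512, 3653/64]
L6 α=5/6: [113277/1024, 362767/3072, 79813/384]
= [111, 118, 208]

query (0,2) [L1,L2,L3,L4,L5,L6] — begin 0,0,0
L1 α=1/2: [105, 56, 7]
L2 α=1/7: [647/7, 506/7, 214/7]
L3 α=3/4: [4679/28, 2647/14, 379/7]
L4 α=3/5: [9803/70, 6931/35, 4706/35]
L5 α=1/4: [35079/280, 7237/35, 20663/140]
L6 α=1/4: [134077/1120, 13603/70, 63949/560]
= [120, 194, 114]


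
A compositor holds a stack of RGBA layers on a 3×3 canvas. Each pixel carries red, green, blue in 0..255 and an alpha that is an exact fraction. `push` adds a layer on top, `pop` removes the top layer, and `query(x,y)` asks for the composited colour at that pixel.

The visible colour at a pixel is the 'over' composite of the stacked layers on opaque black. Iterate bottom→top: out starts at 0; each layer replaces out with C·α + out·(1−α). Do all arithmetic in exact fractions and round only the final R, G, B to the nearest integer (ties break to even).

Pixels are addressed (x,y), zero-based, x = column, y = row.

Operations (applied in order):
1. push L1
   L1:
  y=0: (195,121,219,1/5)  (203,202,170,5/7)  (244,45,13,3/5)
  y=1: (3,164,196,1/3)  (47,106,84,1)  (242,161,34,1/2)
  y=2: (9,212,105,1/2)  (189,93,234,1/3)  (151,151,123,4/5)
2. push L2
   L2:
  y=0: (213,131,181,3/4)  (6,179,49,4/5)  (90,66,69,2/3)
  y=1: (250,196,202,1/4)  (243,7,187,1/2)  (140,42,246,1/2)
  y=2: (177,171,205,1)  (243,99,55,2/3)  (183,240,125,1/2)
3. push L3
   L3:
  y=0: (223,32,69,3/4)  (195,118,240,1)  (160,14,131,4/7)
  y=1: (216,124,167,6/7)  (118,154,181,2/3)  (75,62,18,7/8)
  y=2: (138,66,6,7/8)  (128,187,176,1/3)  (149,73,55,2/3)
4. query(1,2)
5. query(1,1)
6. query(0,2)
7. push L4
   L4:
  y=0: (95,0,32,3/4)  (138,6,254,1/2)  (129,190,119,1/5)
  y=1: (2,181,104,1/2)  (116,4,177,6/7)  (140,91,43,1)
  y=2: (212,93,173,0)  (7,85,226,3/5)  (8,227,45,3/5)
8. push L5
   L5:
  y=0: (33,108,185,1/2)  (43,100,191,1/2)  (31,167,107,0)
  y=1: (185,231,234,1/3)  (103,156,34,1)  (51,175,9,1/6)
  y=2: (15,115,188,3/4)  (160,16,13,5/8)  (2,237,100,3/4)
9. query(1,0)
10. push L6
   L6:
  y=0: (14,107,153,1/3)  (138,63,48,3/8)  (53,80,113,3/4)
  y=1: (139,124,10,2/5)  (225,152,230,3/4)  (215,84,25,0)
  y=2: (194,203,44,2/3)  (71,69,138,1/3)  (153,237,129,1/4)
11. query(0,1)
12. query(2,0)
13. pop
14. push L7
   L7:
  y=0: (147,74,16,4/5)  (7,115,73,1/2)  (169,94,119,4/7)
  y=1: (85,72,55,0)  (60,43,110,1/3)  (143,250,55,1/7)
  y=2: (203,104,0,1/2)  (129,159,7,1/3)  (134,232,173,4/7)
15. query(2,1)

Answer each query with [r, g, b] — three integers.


(1,2) stack=L1,L2,L3; from [0,0,0]:
L1 α=1/3: [63, 31, 78]
L2 α=2/3: [183, 229/3, 188/3]
L3 α=1/3: [494/3, 1019/9, 904/9]
→ [165, 113, 100]

query (1,1) [L1,L2,L3] — begin 0,0,0
+L1 (α=1) → [47, 106, 84]
+L2 (α=1/2) → [145, 113/2, 271/2]
+L3 (α=2/3) → [127, 243/2, 995/6]
= [127, 122, 166]

(0,2) stack=L1,L2,L3; from [0,0,0]:
+L1 (α=1/2) → [9/2, 106, 105/2]
+L2 (α=1) → [177, 171, 205]
+L3 (α=7/8) → [1143/8, 633/8, 247/8]
→ [143, 79, 31]

(1,0) stack=L1,L2,L3,L4,L5; from [0,0,0]:
after L1 α=5/7: [145, 1010/7, 850/7]
after L2 α=4/5: [169/5, 6022/35, 2222/35]
after L3 α=1: [195, 118, 240]
after L4 α=1/2: [333/2, 62, 247]
after L5 α=1/2: [419/4, 81, 219]
→ [105, 81, 219]

query (0,1) [L1,L2,L3,L4,L5,L6] — begin 0,0,0
after L1 α=1/3: [1, 164/3, 196/3]
after L2 α=1/4: [253/4, 90, 199/2]
after L3 α=6/7: [5437/28, 834/7, 2203/14]
after L4 α=1/2: [5493/56, 2101/14, 3659/28]
after L5 α=1/3: [10673/84, 3718/21, 6935/42]
after L6 α=2/5: [18457/140, 5454/35, 1443/14]
→ [132, 156, 103]

query (2,0) [L1,L2,L3,L4,L5,L6] — begin 0,0,0
L1 α=3/5: [732/5, 27, 39/5]
L2 α=2/3: [544/5, 53, 243/5]
L3 α=4/7: [4832/35, 215/7, 3349/35]
L4 α=1/5: [23843/175, 438/7, 17561/175]
L5 α=0: [23843/175, 438/7, 17561/175]
L6 α=3/4: [12917/175, 1059/14, 38443/350]
= [74, 76, 110]

at x=2,y=1 over L1,L2,L3,L4,L5,L7:
L1 α=1/2: [121, 161/2, 17]
L2 α=1/2: [261/2, 245/4, 263/2]
L3 α=7/8: [1311/16, 1981/32, 515/16]
L4 α=1: [140, 91, 43]
L5 α=1/6: [751/6, 105, 112/3]
L7 α=1/7: [894/7, 880/7, 279/7]
rounded: [128, 126, 40]


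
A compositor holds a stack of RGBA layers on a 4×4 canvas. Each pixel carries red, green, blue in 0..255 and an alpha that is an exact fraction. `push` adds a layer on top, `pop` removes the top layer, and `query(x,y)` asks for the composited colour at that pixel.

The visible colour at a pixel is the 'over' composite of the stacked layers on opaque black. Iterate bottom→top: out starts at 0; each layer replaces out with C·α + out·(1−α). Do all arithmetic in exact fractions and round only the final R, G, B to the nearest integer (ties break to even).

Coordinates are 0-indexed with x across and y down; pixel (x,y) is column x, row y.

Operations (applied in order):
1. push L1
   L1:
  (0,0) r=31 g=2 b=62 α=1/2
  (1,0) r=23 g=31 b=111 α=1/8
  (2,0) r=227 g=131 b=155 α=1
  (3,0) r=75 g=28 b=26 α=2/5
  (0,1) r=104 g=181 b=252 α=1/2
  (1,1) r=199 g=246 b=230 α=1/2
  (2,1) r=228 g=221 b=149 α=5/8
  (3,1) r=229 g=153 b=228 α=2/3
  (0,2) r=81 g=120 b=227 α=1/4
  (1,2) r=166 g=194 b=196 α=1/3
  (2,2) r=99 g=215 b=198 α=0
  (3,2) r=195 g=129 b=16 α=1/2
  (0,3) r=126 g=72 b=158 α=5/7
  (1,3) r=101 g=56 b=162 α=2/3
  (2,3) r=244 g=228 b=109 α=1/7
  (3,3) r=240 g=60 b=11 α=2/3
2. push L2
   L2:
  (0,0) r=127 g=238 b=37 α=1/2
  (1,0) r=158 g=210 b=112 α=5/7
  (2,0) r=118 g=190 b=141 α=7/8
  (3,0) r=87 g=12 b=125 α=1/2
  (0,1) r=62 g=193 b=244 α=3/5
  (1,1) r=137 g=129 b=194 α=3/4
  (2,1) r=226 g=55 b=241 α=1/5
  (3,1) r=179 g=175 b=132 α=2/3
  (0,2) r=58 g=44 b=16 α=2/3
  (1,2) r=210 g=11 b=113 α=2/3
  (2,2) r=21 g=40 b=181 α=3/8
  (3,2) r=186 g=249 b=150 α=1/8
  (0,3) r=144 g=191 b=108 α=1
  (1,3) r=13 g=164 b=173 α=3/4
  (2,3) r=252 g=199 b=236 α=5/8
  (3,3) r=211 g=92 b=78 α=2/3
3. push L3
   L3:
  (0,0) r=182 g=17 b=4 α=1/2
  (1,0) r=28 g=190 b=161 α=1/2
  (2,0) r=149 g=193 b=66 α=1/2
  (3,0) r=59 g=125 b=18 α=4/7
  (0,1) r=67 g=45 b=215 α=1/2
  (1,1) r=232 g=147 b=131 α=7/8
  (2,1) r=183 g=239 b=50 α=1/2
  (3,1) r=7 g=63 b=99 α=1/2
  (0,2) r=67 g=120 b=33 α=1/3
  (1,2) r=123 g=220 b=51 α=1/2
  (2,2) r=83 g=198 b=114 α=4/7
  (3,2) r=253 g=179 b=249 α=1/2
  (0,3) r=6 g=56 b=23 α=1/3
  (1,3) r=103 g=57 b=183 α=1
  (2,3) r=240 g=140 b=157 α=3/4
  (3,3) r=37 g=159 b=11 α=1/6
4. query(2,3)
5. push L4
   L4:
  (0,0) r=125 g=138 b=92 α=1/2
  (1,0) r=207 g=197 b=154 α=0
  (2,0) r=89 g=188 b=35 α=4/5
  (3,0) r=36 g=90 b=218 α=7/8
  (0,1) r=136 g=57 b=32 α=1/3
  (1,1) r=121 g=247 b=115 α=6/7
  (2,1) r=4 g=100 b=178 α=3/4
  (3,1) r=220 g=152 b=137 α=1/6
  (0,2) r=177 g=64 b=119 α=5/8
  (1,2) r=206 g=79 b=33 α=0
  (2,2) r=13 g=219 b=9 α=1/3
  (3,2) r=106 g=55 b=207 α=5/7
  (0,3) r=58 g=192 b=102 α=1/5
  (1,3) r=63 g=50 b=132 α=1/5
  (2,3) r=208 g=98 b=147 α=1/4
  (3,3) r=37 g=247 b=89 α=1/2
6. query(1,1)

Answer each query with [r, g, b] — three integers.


(2,3) stack=L1,L2,L3; from [0,0,0]:
L1 α=1/7: [244/7, 228/7, 109/7]
L2 α=5/8: [1194/7, 7649/56, 8587/56]
L3 α=3/4: [3117/14, 31169/224, 34963/224]
→ [223, 139, 156]

(1,1) stack=L1,L2,L3,L4; from [0,0,0]:
+L1 (α=1/2) → [199/2, 123, 115]
+L2 (α=3/4) → [1021/8, 255/2, 697/4]
+L3 (α=7/8) → [14013/64, 2313/16, 4365/32]
+L4 (α=6/7) → [60477/448, 26025/112, 26445/224]
rounded: [135, 232, 118]
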